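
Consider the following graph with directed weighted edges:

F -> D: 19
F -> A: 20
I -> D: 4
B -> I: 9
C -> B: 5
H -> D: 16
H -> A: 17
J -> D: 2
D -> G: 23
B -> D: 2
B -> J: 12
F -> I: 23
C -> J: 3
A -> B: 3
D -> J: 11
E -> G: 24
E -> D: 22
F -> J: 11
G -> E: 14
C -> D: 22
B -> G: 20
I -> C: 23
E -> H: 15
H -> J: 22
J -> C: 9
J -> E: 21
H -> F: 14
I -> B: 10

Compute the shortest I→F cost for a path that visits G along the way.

70

Best I to G: I–D–G costing 27
Best G to F: G–E–H–F costing 43
Total via G: 27 + 43 = 70.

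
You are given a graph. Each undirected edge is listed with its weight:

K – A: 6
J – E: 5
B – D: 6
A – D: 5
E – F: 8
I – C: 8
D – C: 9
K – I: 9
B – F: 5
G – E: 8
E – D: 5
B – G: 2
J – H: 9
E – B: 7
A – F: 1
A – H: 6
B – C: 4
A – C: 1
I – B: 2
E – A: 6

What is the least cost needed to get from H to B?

Running Dijkstra from H:
H: 0
A: 6  (via H)
C: 7  (via A)
F: 7  (via A)
J: 9  (via H)
B: 11  (via C)
Shortest route: H–A–C–B = 11.

11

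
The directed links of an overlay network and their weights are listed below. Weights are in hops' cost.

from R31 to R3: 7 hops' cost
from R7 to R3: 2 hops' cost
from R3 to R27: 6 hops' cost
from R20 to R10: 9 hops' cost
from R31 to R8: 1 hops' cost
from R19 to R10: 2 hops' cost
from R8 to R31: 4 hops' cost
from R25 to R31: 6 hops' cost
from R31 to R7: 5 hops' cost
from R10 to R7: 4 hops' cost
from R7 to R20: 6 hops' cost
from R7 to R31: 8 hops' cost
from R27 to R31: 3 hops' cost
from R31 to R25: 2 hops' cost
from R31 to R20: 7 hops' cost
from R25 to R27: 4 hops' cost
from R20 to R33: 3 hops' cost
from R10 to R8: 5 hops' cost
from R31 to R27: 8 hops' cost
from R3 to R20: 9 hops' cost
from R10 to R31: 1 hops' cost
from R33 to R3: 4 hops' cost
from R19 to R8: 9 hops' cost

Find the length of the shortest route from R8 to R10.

20 hops' cost

Shortest distances from R8:
R8: 0
R31: 4  (via R8)
R25: 6  (via R31)
R7: 9  (via R31)
R27: 10  (via R25)
R3: 11  (via R31)
R20: 11  (via R31)
R33: 14  (via R20)
R10: 20  (via R20)
Shortest route: R8 → R31 → R20 → R10 = 20 hops' cost.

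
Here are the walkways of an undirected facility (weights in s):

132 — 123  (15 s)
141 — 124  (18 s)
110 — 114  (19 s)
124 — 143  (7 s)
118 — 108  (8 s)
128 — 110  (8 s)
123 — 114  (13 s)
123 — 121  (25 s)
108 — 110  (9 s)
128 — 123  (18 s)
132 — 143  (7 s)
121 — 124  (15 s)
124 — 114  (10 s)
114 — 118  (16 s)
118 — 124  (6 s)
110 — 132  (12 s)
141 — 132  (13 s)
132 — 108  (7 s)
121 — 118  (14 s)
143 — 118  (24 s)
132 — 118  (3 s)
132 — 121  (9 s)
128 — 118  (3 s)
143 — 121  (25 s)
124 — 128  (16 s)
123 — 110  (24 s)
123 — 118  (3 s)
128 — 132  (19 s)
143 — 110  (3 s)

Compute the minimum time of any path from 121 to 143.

Running Dijkstra from 121:
121: 0
132: 9  (via 121)
118: 12  (via 132)
123: 15  (via 118)
128: 15  (via 118)
124: 15  (via 121)
108: 16  (via 132)
143: 16  (via 132)
Shortest route: 121 → 132 → 143 = 16 s.

16 s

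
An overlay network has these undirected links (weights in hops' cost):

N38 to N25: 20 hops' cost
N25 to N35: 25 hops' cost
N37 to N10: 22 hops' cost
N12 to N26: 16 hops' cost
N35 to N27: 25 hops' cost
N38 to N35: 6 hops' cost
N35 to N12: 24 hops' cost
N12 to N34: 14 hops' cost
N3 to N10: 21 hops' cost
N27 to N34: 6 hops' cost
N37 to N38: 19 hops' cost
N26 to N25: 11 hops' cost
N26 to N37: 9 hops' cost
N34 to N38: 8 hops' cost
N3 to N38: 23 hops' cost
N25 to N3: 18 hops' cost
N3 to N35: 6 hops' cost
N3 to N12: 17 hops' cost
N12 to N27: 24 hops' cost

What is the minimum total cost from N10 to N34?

Running Dijkstra from N10:
N10: 0
N3: 21  (via N10)
N37: 22  (via N10)
N35: 27  (via N3)
N26: 31  (via N37)
N38: 33  (via N35)
N12: 38  (via N3)
N25: 39  (via N3)
N34: 41  (via N38)
Shortest route: N10–N3–N35–N38–N34 = 41 hops' cost.

41 hops' cost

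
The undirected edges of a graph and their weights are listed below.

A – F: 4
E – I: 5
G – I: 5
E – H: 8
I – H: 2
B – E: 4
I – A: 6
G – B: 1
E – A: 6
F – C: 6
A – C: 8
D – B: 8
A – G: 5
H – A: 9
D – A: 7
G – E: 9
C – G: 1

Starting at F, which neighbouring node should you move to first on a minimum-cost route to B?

Enumerating some paths:
F → C → G → B: 6+1+1 = 8
F → A → E → B: 4+6+4 = 14
F → A → G → B: 4+5+1 = 10
Cheapest is F → C → G → B at 8.
So from F the first move is to C.

C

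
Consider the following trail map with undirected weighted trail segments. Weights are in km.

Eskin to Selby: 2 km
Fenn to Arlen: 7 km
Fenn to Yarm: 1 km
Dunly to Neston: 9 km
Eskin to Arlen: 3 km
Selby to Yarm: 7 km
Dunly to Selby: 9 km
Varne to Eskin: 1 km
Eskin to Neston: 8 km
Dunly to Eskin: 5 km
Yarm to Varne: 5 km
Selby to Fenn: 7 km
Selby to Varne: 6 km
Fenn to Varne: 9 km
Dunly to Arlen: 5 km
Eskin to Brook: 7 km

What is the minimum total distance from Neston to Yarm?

Shortest distances from Neston:
Neston: 0
Eskin: 8  (via Neston)
Varne: 9  (via Eskin)
Dunly: 9  (via Neston)
Selby: 10  (via Eskin)
Arlen: 11  (via Eskin)
Yarm: 14  (via Varne)
Shortest route: Neston → Eskin → Varne → Yarm = 14 km.

14 km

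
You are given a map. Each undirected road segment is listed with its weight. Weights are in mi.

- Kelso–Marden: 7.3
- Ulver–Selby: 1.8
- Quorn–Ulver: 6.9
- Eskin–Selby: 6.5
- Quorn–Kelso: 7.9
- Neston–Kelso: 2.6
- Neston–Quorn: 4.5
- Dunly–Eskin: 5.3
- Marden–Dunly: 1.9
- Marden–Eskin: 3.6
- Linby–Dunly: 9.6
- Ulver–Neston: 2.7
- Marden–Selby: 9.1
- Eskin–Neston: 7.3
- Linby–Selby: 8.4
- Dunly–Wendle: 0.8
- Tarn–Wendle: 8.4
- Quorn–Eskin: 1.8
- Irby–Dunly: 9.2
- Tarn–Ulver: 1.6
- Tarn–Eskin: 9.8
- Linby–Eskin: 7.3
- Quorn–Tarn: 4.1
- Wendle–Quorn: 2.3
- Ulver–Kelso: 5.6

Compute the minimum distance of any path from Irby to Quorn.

12.3 mi

Compare a few routes:
Irby - Dunly - Marden - Eskin - Quorn: 9.2+1.9+3.6+1.8 = 16.5
Irby - Dunly - Wendle - Quorn: 9.2+0.8+2.3 = 12.3
Irby - Dunly - Eskin - Quorn: 9.2+5.3+1.8 = 16.3
The minimum is 12.3 mi via Irby - Dunly - Wendle - Quorn.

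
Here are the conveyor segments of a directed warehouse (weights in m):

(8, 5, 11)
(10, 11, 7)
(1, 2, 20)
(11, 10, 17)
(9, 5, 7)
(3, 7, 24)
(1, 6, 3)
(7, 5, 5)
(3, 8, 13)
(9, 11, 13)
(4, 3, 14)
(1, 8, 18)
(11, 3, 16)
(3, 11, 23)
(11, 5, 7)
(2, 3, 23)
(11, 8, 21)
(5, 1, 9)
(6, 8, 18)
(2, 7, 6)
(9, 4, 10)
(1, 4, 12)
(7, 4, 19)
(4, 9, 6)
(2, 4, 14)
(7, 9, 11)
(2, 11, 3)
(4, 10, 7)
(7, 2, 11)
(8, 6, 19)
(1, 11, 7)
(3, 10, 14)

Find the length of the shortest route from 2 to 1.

Compare a few routes:
2 → 7 → 9 → 5 → 1: 6+11+7+9 = 33
2 → 11 → 5 → 1: 3+7+9 = 19
2 → 7 → 5 → 1: 6+5+9 = 20
The minimum is 19 m via 2 → 11 → 5 → 1.

19 m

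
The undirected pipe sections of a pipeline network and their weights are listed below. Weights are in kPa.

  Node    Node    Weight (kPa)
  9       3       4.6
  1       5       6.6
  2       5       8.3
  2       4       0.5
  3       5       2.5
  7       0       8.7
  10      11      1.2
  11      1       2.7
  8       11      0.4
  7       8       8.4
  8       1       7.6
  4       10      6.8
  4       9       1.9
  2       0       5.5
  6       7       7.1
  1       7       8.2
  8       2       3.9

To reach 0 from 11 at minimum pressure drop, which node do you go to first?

8

Compare a few routes:
11 → 8 → 7 → 0: 0.4+8.4+8.7 = 17.5
11 → 10 → 4 → 2 → 0: 1.2+6.8+0.5+5.5 = 14
11 → 8 → 2 → 0: 0.4+3.9+5.5 = 9.8
11 → 1 → 7 → 0: 2.7+8.2+8.7 = 19.6
Cheapest is 11 → 8 → 2 → 0 at 9.8 kPa.
So from 11 the first move is to 8.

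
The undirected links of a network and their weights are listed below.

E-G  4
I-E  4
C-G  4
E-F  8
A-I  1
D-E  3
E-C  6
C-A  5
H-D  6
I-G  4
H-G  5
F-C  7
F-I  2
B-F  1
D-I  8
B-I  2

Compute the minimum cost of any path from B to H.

Settle nodes by increasing distance from B:
B: 0
F: 1  (via B)
I: 2  (via B)
A: 3  (via I)
E: 6  (via I)
G: 6  (via I)
C: 8  (via F)
D: 9  (via E)
H: 11  (via G)
Shortest route: B–I–G–H = 11.

11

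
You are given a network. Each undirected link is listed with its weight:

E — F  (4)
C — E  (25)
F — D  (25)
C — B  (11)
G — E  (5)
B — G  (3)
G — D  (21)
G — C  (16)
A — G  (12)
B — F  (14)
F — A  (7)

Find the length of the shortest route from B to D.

Enumerating some paths:
B - F - E - G - D: 14+4+5+21 = 44
B - G - E - F - D: 3+5+4+25 = 37
B - G - D: 3+21 = 24
B - F - D: 14+25 = 39
Cheapest is B - G - D at 24.

24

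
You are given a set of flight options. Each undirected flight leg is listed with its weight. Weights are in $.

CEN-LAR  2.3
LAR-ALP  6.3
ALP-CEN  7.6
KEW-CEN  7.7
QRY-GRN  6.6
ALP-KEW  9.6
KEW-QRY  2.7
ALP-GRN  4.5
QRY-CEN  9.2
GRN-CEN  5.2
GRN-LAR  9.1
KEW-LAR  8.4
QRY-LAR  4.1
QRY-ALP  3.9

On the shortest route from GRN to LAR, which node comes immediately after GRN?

CEN

Compare a few routes:
GRN–LAR: 9.1 = 9.1
GRN–QRY–LAR: 6.6+4.1 = 10.7
GRN–CEN–LAR: 5.2+2.3 = 7.5
GRN–ALP–LAR: 4.5+6.3 = 10.8
The minimum is $7.5 via GRN–CEN–LAR.
So from GRN the first move is to CEN.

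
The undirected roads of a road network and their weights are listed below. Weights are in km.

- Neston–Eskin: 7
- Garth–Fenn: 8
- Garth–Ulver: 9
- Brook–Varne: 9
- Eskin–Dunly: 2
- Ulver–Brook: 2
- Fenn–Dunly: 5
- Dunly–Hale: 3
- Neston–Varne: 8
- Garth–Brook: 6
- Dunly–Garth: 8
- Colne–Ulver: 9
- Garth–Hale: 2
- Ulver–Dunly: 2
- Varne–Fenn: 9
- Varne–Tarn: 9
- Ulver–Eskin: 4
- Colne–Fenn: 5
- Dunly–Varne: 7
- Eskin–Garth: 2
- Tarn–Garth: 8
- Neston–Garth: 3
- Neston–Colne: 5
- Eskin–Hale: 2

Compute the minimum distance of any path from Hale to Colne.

Candidate routes:
Hale–Eskin–Garth–Neston–Colne: 2+2+3+5 = 12
Hale–Dunly–Fenn–Colne: 3+5+5 = 13
Hale–Garth–Neston–Colne: 2+3+5 = 10
The minimum is 10 km via Hale–Garth–Neston–Colne.

10 km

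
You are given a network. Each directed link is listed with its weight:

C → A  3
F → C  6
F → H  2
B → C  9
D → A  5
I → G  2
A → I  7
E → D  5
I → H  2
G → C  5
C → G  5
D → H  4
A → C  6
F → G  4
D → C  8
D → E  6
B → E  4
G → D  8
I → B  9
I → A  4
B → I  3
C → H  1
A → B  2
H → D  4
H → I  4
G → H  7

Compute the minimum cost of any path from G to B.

Shortest distances from G:
G: 0
C: 5  (via G)
H: 6  (via C)
A: 8  (via C)
D: 8  (via G)
B: 10  (via A)
Shortest route: G → C → A → B = 10.

10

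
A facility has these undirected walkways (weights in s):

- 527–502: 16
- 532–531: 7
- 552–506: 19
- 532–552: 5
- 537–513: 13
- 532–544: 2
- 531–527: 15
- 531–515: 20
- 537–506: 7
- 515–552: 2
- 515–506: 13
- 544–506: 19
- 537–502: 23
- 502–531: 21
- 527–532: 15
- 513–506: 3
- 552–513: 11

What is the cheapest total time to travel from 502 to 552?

Settle nodes by increasing distance from 502:
502: 0
527: 16  (via 502)
531: 21  (via 502)
537: 23  (via 502)
532: 28  (via 531)
506: 30  (via 537)
544: 30  (via 532)
552: 33  (via 532)
Shortest route: 502 → 531 → 532 → 552 = 33 s.

33 s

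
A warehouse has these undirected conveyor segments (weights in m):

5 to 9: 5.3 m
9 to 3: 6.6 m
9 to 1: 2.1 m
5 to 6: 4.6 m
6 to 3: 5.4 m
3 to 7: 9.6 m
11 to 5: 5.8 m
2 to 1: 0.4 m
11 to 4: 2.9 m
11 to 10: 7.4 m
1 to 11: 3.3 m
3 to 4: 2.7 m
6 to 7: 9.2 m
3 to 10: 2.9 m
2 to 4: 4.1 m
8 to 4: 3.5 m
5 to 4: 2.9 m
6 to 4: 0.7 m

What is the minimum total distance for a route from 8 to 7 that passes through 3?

15.8 m

Shortest 8→3: 8 → 4 → 3 = 6.2
Best 3 to 7: 3 → 7 costing 9.6
Total via 3: 6.2 + 9.6 = 15.8 m.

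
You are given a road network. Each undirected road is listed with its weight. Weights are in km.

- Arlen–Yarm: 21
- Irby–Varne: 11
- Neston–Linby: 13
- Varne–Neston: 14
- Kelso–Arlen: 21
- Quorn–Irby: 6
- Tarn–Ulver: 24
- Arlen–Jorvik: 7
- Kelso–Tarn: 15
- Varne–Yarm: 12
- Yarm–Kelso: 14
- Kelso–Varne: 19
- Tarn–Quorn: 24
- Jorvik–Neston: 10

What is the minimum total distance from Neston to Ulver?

72 km

Running Dijkstra from Neston:
Neston: 0
Jorvik: 10  (via Neston)
Linby: 13  (via Neston)
Varne: 14  (via Neston)
Arlen: 17  (via Jorvik)
Irby: 25  (via Varne)
Yarm: 26  (via Varne)
Quorn: 31  (via Irby)
Kelso: 33  (via Varne)
Tarn: 48  (via Kelso)
Ulver: 72  (via Tarn)
Shortest route: Neston → Varne → Kelso → Tarn → Ulver = 72 km.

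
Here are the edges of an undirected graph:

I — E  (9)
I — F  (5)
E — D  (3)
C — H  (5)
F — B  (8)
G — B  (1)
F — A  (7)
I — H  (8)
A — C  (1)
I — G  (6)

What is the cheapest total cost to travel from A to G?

16

Enumerating some paths:
A–F–B–G: 7+8+1 = 16
A–F–I–G: 7+5+6 = 18
A–C–H–I–G: 1+5+8+6 = 20
The minimum is 16 via A–F–B–G.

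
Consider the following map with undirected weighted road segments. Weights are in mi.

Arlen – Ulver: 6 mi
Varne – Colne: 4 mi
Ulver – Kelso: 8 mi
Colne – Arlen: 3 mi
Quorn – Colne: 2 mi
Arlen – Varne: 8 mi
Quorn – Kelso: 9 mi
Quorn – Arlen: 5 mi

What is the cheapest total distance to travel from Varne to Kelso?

Compare a few routes:
Varne–Colne–Arlen–Ulver–Kelso: 4+3+6+8 = 21
Varne–Colne–Quorn–Kelso: 4+2+9 = 15
Cheapest is Varne–Colne–Quorn–Kelso at 15 mi.

15 mi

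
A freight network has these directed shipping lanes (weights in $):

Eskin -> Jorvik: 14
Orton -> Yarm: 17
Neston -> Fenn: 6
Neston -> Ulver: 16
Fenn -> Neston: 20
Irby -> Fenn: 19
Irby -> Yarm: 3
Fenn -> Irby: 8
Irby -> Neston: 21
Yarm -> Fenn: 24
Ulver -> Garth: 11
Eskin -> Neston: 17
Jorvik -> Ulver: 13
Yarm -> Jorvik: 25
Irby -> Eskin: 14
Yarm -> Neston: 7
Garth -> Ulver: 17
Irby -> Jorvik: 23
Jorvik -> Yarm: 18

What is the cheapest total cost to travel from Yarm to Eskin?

Running Dijkstra from Yarm:
Yarm: 0
Neston: 7  (via Yarm)
Fenn: 13  (via Neston)
Irby: 21  (via Fenn)
Ulver: 23  (via Neston)
Jorvik: 25  (via Yarm)
Garth: 34  (via Ulver)
Eskin: 35  (via Irby)
Shortest route: Yarm → Neston → Fenn → Irby → Eskin = $35.

$35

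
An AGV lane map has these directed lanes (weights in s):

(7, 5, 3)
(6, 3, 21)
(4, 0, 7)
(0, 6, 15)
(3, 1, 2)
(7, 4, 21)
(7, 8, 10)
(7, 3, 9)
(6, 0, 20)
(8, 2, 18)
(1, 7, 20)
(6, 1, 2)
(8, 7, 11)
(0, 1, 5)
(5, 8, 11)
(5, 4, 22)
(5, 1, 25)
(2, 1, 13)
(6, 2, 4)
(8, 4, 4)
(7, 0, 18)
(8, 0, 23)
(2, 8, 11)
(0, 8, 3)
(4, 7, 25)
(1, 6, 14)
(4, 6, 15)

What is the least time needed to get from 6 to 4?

19 s

Candidate routes:
6–2–8–4: 4+11+4 = 19
6–0–8–4: 20+3+4 = 27
The minimum is 19 s via 6–2–8–4.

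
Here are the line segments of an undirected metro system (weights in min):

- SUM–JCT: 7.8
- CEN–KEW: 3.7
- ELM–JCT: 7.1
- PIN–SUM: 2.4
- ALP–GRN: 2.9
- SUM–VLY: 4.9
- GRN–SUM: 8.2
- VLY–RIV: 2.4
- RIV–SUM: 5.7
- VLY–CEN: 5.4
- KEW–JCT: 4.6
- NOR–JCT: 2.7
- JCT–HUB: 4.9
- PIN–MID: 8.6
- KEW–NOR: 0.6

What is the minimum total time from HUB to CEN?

11.9 min

Settle nodes by increasing distance from HUB:
HUB: 0
JCT: 4.9  (via HUB)
NOR: 7.6  (via JCT)
KEW: 8.2  (via NOR)
CEN: 11.9  (via KEW)
Shortest route: HUB–JCT–NOR–KEW–CEN = 11.9 min.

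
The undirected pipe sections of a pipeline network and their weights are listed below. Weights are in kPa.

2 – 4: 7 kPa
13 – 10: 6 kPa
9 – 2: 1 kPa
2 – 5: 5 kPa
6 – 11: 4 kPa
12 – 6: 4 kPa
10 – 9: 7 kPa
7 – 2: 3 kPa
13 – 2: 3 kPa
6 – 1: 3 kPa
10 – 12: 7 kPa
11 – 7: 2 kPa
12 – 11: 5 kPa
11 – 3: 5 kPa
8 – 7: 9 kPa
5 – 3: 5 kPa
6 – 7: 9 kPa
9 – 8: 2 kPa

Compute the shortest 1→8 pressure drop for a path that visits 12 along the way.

Shortest 1→12: 1 → 6 → 12 = 7
Best 12 to 8: 12 → 11 → 7 → 2 → 9 → 8 costing 13
Total via 12: 7 + 13 = 20 kPa.

20 kPa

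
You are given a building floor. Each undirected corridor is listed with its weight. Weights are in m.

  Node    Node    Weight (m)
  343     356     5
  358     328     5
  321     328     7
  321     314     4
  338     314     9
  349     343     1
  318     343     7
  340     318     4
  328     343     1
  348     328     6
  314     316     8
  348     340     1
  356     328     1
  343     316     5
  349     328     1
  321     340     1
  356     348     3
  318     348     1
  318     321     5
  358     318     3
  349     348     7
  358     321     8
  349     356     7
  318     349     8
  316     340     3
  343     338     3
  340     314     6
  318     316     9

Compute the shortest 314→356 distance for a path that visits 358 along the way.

16 m

Shortest 314→358: 314 → 321 → 340 → 348 → 318 → 358 = 10
Shortest 358→356: 358 → 328 → 356 = 6
Total via 358: 10 + 6 = 16 m.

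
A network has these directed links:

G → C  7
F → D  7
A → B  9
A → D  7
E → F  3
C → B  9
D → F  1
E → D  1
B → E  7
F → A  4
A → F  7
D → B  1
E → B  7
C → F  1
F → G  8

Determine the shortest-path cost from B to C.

24

Shortest distances from B:
B: 0
E: 7  (via B)
D: 8  (via E)
F: 9  (via D)
A: 13  (via F)
G: 17  (via F)
C: 24  (via G)
Shortest route: B–E–D–F–G–C = 24.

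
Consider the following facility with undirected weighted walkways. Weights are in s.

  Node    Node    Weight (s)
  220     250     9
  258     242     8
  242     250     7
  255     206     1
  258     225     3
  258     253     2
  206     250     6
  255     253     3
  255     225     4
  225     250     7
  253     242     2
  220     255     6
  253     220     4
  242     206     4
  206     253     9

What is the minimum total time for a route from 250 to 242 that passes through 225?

Shortest 250→225: 250–225 = 7
Best 225 to 242: 225–258–253–242 costing 7
Total via 225: 7 + 7 = 14 s.

14 s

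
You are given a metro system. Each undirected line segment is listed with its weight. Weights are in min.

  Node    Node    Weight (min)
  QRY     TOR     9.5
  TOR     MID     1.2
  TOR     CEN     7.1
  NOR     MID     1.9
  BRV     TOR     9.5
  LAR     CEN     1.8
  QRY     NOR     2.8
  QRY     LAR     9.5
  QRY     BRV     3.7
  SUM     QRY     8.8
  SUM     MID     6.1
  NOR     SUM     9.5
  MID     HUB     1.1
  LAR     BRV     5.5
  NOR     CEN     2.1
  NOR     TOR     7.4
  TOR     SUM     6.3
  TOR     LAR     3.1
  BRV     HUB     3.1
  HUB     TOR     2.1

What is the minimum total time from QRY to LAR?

6.7 min

Candidate routes:
QRY - NOR - CEN - LAR: 2.8+2.1+1.8 = 6.7
QRY - NOR - MID - TOR - LAR: 2.8+1.9+1.2+3.1 = 9
The minimum is 6.7 min via QRY - NOR - CEN - LAR.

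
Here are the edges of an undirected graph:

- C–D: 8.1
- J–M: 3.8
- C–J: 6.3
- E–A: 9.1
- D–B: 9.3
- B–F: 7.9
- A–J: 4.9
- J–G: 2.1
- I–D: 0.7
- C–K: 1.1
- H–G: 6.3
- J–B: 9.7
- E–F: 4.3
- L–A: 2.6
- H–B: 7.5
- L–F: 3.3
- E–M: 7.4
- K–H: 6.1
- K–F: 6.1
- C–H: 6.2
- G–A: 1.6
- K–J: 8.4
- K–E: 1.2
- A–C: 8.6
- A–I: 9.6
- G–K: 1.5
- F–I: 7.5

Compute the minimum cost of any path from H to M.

12.2

Candidate routes:
H–G–J–M: 6.3+2.1+3.8 = 12.2
H–C–K–G–J–M: 6.2+1.1+1.5+2.1+3.8 = 14.7
H–K–G–J–M: 6.1+1.5+2.1+3.8 = 13.5
The minimum is 12.2 via H–G–J–M.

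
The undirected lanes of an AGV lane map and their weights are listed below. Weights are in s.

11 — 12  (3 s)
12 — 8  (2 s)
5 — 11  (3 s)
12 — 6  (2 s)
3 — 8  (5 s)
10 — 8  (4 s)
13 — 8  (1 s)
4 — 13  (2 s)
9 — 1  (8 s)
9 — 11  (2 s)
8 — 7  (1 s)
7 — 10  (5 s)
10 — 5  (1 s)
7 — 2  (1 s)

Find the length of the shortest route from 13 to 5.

Settle nodes by increasing distance from 13:
13: 0
8: 1  (via 13)
4: 2  (via 13)
7: 2  (via 8)
2: 3  (via 7)
12: 3  (via 8)
6: 5  (via 12)
10: 5  (via 8)
3: 6  (via 8)
5: 6  (via 10)
Shortest route: 13 → 8 → 10 → 5 = 6 s.

6 s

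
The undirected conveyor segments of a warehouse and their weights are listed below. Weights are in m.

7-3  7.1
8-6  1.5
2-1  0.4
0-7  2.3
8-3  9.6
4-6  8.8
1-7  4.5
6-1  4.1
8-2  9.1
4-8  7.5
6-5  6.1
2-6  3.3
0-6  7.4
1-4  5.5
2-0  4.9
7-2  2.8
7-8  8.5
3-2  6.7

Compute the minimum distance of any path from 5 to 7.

Enumerating some paths:
5 → 6 → 2 → 1 → 7: 6.1+3.3+0.4+4.5 = 14.3
5 → 6 → 1 → 2 → 7: 6.1+4.1+0.4+2.8 = 13.4
5 → 6 → 2 → 7: 6.1+3.3+2.8 = 12.2
Cheapest is 5 → 6 → 2 → 7 at 12.2 m.

12.2 m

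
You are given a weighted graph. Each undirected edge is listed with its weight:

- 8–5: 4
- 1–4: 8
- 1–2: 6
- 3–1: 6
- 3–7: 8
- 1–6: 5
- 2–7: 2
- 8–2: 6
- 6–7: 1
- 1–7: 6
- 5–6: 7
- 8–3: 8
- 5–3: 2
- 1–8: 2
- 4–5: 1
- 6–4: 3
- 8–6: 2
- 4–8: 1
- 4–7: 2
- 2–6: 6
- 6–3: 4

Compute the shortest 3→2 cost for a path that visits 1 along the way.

Shortest 3→1: 3 → 1 = 6
Best 1 to 2: 1 → 2 costing 6
Total via 1: 6 + 6 = 12.

12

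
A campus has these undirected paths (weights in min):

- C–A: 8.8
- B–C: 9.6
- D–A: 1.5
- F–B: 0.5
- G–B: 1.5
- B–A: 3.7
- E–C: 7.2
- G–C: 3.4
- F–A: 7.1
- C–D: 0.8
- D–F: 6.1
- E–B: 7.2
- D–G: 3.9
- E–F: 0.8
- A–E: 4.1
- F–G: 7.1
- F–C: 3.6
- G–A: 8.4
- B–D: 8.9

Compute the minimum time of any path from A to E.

Enumerating some paths:
A → D → C → F → E: 1.5+0.8+3.6+0.8 = 6.7
A → B → F → E: 3.7+0.5+0.8 = 5
A → F → E: 7.1+0.8 = 7.9
A → E: 4.1 = 4.1
Cheapest is A → E at 4.1 min.

4.1 min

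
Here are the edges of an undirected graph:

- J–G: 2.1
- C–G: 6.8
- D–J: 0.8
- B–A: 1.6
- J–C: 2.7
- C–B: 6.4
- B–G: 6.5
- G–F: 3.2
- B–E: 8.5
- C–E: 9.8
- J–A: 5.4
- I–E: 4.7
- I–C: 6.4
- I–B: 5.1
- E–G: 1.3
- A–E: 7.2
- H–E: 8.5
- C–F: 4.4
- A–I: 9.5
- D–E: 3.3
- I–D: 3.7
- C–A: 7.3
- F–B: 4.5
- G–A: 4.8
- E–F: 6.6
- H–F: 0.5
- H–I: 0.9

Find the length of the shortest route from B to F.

Candidate routes:
B - I - H - F: 5.1+0.9+0.5 = 6.5
B - G - F: 6.5+3.2 = 9.7
B - F: 4.5 = 4.5
B - A - G - F: 1.6+4.8+3.2 = 9.6
Cheapest is B - F at 4.5.

4.5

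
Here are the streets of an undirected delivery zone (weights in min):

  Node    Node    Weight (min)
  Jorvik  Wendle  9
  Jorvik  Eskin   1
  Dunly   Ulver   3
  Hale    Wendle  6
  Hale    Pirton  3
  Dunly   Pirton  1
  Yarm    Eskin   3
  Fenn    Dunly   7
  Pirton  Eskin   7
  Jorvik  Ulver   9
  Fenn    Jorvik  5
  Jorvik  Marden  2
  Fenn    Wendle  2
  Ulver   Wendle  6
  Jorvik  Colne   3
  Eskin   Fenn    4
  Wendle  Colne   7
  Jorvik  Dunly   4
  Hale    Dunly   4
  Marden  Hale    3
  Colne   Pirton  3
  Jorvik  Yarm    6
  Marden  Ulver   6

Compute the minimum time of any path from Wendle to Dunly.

9 min

Settle nodes by increasing distance from Wendle:
Wendle: 0
Fenn: 2  (via Wendle)
Ulver: 6  (via Wendle)
Eskin: 6  (via Fenn)
Hale: 6  (via Wendle)
Colne: 7  (via Wendle)
Jorvik: 7  (via Fenn)
Marden: 9  (via Hale)
Yarm: 9  (via Eskin)
Pirton: 9  (via Hale)
Dunly: 9  (via Fenn)
Shortest route: Wendle–Fenn–Dunly = 9 min.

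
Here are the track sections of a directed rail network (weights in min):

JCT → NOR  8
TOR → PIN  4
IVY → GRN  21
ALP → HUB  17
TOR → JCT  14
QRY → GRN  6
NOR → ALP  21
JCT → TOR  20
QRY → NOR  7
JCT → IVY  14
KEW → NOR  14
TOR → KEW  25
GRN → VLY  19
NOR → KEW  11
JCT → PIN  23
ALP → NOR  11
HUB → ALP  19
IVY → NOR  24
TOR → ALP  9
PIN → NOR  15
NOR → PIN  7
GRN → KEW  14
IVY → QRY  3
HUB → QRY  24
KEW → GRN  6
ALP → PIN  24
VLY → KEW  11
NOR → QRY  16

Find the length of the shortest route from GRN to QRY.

Settle nodes by increasing distance from GRN:
GRN: 0
KEW: 14  (via GRN)
VLY: 19  (via GRN)
NOR: 28  (via KEW)
PIN: 35  (via NOR)
QRY: 44  (via NOR)
Shortest route: GRN–KEW–NOR–QRY = 44 min.

44 min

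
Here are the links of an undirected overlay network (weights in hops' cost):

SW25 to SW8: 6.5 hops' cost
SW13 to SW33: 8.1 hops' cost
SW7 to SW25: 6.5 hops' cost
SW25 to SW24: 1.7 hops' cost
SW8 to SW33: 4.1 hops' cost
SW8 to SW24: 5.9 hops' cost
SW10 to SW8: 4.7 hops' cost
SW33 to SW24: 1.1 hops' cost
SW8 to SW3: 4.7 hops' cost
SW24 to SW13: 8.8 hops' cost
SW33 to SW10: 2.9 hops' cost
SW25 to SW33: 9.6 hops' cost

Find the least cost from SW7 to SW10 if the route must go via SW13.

Shortest SW7→SW13: SW7 → SW25 → SW24 → SW13 = 17
Shortest SW13→SW10: SW13 → SW33 → SW10 = 11
Total via SW13: 17 + 11 = 28 hops' cost.

28 hops' cost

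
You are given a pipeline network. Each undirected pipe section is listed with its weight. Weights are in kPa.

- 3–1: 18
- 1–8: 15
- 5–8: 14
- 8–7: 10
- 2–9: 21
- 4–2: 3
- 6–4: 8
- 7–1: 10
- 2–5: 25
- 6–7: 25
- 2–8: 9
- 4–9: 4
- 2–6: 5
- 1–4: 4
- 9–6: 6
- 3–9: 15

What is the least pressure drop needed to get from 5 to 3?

Settle nodes by increasing distance from 5:
5: 0
8: 14  (via 5)
2: 23  (via 8)
7: 24  (via 8)
4: 26  (via 2)
6: 28  (via 2)
1: 29  (via 8)
9: 30  (via 4)
3: 45  (via 9)
Shortest route: 5 → 8 → 2 → 4 → 9 → 3 = 45 kPa.

45 kPa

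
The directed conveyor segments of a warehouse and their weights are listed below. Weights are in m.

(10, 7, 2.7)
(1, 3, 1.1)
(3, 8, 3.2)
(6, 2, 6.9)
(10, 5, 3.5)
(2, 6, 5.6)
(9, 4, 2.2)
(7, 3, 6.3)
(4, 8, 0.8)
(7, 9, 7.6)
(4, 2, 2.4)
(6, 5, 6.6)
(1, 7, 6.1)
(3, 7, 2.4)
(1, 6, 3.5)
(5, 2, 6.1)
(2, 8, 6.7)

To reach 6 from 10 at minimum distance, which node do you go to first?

5

Compare a few routes:
10 → 5 → 2 → 6: 3.5+6.1+5.6 = 15.2
10 → 7 → 9 → 4 → 2 → 6: 2.7+7.6+2.2+2.4+5.6 = 20.5
The minimum is 15.2 m via 10 → 5 → 2 → 6.
So from 10 the first move is to 5.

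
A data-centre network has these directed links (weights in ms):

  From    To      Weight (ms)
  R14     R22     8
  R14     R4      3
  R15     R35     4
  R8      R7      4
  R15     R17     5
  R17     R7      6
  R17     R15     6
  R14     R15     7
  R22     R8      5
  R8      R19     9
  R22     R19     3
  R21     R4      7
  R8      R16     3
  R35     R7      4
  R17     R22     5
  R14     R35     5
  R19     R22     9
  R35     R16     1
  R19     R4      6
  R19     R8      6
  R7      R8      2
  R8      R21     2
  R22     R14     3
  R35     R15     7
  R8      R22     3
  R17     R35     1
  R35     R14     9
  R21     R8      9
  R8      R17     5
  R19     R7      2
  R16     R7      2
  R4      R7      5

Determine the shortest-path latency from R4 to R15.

Compare a few routes:
R4 → R7 → R8 → R22 → R14 → R15: 5+2+3+3+7 = 20
R4 → R7 → R8 → R17 → R15: 5+2+5+6 = 18
Cheapest is R4 → R7 → R8 → R17 → R15 at 18 ms.

18 ms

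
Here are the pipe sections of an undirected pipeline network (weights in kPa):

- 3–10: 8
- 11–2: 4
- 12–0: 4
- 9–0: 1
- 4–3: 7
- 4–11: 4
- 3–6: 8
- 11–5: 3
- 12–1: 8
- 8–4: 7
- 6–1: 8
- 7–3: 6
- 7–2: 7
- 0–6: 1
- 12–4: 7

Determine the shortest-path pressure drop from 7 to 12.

Shortest distances from 7:
7: 0
3: 6  (via 7)
2: 7  (via 7)
11: 11  (via 2)
4: 13  (via 3)
5: 14  (via 11)
6: 14  (via 3)
10: 14  (via 3)
0: 15  (via 6)
9: 16  (via 0)
12: 19  (via 0)
Shortest route: 7–3–6–0–12 = 19 kPa.

19 kPa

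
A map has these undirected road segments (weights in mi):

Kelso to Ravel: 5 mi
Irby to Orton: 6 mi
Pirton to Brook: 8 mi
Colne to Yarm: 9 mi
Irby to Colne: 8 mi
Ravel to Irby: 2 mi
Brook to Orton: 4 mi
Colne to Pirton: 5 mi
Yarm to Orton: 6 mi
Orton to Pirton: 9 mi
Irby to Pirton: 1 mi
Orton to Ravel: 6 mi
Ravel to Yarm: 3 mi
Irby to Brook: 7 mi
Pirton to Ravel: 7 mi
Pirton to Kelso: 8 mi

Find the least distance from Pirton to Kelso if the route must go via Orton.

Best Pirton to Orton: Pirton–Irby–Orton costing 7
Shortest Orton→Kelso: Orton–Ravel–Kelso = 11
Total via Orton: 7 + 11 = 18 mi.

18 mi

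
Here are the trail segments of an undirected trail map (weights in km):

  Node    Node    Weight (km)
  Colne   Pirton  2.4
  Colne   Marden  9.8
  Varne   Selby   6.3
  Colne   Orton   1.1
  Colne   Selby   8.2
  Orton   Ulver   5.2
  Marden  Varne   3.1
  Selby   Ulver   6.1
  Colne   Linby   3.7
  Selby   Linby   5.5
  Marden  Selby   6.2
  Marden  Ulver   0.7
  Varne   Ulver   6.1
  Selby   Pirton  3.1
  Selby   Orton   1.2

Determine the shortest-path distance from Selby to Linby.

Settle nodes by increasing distance from Selby:
Selby: 0
Orton: 1.2  (via Selby)
Colne: 2.3  (via Orton)
Pirton: 3.1  (via Selby)
Linby: 5.5  (via Selby)
Shortest route: Selby → Linby = 5.5 km.

5.5 km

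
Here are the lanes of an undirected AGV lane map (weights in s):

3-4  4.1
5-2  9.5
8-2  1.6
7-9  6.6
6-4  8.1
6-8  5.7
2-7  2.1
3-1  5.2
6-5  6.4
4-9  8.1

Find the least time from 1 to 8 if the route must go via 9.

Best 1 to 9: 1–3–4–9 costing 17.4
Best 9 to 8: 9–7–2–8 costing 10.3
Total via 9: 17.4 + 10.3 = 27.7 s.

27.7 s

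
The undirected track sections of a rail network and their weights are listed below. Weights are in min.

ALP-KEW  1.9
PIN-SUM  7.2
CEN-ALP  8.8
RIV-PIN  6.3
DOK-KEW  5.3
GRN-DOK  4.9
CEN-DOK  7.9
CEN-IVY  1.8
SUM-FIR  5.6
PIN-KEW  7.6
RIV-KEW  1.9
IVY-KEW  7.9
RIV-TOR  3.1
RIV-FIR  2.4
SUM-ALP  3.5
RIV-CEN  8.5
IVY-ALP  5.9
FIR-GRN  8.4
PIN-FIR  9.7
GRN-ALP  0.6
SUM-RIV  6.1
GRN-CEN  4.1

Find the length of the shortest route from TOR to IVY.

Enumerating some paths:
TOR–RIV–KEW–IVY: 3.1+1.9+7.9 = 12.9
TOR–RIV–KEW–ALP–IVY: 3.1+1.9+1.9+5.9 = 12.8
TOR–RIV–KEW–ALP–GRN–CEN–IVY: 3.1+1.9+1.9+0.6+4.1+1.8 = 13.4
TOR–RIV–CEN–IVY: 3.1+8.5+1.8 = 13.4
Cheapest is TOR–RIV–KEW–ALP–IVY at 12.8 min.

12.8 min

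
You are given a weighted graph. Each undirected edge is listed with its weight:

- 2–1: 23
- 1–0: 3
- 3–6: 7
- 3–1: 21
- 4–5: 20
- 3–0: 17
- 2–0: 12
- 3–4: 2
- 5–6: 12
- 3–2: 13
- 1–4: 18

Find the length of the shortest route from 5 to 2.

Shortest distances from 5:
5: 0
6: 12  (via 5)
3: 19  (via 6)
4: 20  (via 5)
2: 32  (via 3)
Shortest route: 5–6–3–2 = 32.

32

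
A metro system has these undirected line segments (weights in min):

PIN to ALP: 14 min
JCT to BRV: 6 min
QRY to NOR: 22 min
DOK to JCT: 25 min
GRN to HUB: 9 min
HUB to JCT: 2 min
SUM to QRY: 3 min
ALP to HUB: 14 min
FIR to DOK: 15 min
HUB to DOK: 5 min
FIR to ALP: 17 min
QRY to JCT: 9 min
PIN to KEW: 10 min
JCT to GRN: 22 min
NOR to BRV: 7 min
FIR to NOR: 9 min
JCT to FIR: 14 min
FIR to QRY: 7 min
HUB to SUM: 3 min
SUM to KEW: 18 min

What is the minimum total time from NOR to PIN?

40 min

Running Dijkstra from NOR:
NOR: 0
BRV: 7  (via NOR)
FIR: 9  (via NOR)
JCT: 13  (via BRV)
HUB: 15  (via JCT)
QRY: 16  (via FIR)
SUM: 18  (via HUB)
DOK: 20  (via HUB)
GRN: 24  (via HUB)
ALP: 26  (via FIR)
KEW: 36  (via SUM)
PIN: 40  (via ALP)
Shortest route: NOR → FIR → ALP → PIN = 40 min.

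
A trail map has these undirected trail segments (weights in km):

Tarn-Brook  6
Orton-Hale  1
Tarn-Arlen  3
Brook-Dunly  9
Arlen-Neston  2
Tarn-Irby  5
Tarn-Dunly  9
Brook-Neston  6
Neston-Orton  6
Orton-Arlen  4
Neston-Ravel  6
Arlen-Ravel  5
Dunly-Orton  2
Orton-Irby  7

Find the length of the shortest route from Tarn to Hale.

8 km

Settle nodes by increasing distance from Tarn:
Tarn: 0
Arlen: 3  (via Tarn)
Neston: 5  (via Arlen)
Irby: 5  (via Tarn)
Brook: 6  (via Tarn)
Orton: 7  (via Arlen)
Hale: 8  (via Orton)
Shortest route: Tarn–Arlen–Orton–Hale = 8 km.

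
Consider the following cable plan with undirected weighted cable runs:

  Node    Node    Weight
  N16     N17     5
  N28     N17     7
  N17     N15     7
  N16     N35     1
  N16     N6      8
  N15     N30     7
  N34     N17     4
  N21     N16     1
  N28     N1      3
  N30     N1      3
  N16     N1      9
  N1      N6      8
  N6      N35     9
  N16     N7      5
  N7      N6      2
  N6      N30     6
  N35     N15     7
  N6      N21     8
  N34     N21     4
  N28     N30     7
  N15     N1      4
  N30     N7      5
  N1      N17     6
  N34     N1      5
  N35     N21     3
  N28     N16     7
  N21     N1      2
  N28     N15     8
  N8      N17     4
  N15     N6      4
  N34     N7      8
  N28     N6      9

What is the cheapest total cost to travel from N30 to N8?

Shortest distances from N30:
N30: 0
N1: 3  (via N30)
N7: 5  (via N30)
N21: 5  (via N1)
N6: 6  (via N30)
N28: 6  (via N1)
N16: 6  (via N21)
N35: 7  (via N16)
N15: 7  (via N30)
N34: 8  (via N1)
N17: 9  (via N1)
N8: 13  (via N17)
Shortest route: N30–N1–N17–N8 = 13.

13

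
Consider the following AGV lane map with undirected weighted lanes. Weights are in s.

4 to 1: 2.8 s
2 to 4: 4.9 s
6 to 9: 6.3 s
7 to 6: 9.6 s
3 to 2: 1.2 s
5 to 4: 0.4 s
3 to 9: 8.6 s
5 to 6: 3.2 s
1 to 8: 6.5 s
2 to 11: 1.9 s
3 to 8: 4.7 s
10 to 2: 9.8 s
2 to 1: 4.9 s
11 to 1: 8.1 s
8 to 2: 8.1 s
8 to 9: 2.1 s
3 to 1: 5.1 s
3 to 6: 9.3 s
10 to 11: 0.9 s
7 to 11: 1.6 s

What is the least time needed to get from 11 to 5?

Candidate routes:
11 → 2 → 3 → 1 → 4 → 5: 1.9+1.2+5.1+2.8+0.4 = 11.4
11 → 2 → 1 → 4 → 5: 1.9+4.9+2.8+0.4 = 10
11 → 2 → 4 → 5: 1.9+4.9+0.4 = 7.2
11 → 1 → 4 → 5: 8.1+2.8+0.4 = 11.3
Cheapest is 11 → 2 → 4 → 5 at 7.2 s.

7.2 s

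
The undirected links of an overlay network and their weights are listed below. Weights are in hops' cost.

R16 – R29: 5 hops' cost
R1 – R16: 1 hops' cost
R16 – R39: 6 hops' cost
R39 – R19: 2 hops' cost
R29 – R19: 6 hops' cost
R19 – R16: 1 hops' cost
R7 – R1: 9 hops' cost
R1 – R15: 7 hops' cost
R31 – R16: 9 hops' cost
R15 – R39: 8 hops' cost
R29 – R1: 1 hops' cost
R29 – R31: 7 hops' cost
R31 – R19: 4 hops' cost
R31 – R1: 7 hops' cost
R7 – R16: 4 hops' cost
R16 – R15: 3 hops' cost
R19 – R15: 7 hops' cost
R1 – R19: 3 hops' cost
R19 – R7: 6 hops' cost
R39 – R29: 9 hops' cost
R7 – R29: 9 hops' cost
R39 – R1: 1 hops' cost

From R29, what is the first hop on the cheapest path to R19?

R1

Candidate routes:
R29–R1–R19: 1+3 = 4
R29–R1–R16–R19: 1+1+1 = 3
The minimum is 3 hops' cost via R29–R1–R16–R19.
So from R29 the first move is to R1.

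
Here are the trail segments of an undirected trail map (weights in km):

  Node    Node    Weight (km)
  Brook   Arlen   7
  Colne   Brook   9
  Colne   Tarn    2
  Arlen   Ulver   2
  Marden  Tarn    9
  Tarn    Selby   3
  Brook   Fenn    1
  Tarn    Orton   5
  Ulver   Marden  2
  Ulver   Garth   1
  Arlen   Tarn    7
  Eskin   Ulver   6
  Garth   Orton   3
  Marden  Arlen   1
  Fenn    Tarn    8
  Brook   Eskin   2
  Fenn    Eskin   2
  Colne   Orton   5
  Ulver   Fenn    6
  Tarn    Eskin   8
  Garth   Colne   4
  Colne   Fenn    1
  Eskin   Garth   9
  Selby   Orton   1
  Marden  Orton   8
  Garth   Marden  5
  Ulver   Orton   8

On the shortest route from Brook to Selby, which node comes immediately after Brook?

Fenn

Enumerating some paths:
Brook - Fenn - Colne - Tarn - Selby: 1+1+2+3 = 7
Brook - Fenn - Colne - Orton - Selby: 1+1+5+1 = 8
Cheapest is Brook - Fenn - Colne - Tarn - Selby at 7 km.
So from Brook the first move is to Fenn.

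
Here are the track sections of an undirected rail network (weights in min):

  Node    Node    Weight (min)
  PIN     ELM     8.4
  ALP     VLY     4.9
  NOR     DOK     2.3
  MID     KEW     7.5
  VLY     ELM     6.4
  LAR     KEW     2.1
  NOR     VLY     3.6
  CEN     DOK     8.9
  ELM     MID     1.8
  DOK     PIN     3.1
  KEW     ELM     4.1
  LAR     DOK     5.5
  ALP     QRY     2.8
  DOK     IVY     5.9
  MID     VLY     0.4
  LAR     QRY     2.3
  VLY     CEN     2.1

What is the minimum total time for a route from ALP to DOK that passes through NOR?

Best ALP to NOR: ALP–VLY–NOR costing 8.5
Best NOR to DOK: NOR–DOK costing 2.3
Total via NOR: 8.5 + 2.3 = 10.8 min.

10.8 min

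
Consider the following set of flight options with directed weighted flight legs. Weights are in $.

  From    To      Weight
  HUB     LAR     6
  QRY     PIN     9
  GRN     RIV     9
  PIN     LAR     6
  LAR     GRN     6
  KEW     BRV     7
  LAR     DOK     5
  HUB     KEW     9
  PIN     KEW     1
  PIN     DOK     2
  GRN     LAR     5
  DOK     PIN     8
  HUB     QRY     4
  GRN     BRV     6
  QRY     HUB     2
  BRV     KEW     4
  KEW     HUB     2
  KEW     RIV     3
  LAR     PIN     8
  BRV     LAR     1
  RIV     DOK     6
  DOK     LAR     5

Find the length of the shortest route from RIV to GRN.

$17

Enumerating some paths:
RIV → DOK → LAR → GRN: 6+5+6 = 17
RIV → DOK → PIN → KEW → HUB → LAR → GRN: 6+8+1+2+6+6 = 29
RIV → DOK → PIN → LAR → GRN: 6+8+6+6 = 26
Cheapest is RIV → DOK → LAR → GRN at $17.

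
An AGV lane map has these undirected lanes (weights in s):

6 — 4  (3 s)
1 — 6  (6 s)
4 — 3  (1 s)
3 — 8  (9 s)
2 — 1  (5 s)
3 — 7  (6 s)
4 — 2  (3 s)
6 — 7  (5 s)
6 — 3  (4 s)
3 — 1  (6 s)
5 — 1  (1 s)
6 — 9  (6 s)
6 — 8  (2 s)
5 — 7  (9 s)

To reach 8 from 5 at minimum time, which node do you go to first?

1

Enumerating some paths:
5–1–6–8: 1+6+2 = 9
5–1–3–4–6–8: 1+6+1+3+2 = 13
The minimum is 9 s via 5–1–6–8.
So from 5 the first move is to 1.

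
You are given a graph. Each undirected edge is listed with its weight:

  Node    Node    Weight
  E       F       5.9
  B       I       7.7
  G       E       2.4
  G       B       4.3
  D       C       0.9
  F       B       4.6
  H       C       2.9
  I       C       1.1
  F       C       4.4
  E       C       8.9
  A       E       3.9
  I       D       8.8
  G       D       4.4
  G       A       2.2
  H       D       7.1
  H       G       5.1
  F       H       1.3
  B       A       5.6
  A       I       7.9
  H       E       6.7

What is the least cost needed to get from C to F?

4.2

Shortest distances from C:
C: 0
D: 0.9  (via C)
I: 1.1  (via C)
H: 2.9  (via C)
F: 4.2  (via H)
Shortest route: C–H–F = 4.2.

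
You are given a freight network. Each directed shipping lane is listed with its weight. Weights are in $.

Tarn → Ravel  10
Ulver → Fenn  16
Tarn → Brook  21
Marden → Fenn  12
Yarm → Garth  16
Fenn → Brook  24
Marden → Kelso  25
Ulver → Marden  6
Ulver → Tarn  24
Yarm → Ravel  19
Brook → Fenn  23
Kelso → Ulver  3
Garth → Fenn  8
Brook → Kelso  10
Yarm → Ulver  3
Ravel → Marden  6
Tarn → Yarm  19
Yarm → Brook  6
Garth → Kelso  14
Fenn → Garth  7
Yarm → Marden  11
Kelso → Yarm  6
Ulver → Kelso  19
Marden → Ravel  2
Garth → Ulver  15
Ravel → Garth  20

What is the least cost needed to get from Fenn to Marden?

$28

Settle nodes by increasing distance from Fenn:
Fenn: 0
Garth: 7  (via Fenn)
Kelso: 21  (via Garth)
Ulver: 22  (via Garth)
Brook: 24  (via Fenn)
Yarm: 27  (via Kelso)
Marden: 28  (via Ulver)
Shortest route: Fenn → Garth → Ulver → Marden = $28.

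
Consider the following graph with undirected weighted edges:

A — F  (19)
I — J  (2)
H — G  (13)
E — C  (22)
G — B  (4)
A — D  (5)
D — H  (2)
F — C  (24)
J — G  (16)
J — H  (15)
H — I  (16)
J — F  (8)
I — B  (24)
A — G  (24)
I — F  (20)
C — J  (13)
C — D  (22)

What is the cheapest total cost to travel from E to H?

46

Candidate routes:
E - C - J - H: 22+13+15 = 50
E - C - D - H: 22+22+2 = 46
E - C - J - I - H: 22+13+2+16 = 53
The minimum is 46 via E - C - D - H.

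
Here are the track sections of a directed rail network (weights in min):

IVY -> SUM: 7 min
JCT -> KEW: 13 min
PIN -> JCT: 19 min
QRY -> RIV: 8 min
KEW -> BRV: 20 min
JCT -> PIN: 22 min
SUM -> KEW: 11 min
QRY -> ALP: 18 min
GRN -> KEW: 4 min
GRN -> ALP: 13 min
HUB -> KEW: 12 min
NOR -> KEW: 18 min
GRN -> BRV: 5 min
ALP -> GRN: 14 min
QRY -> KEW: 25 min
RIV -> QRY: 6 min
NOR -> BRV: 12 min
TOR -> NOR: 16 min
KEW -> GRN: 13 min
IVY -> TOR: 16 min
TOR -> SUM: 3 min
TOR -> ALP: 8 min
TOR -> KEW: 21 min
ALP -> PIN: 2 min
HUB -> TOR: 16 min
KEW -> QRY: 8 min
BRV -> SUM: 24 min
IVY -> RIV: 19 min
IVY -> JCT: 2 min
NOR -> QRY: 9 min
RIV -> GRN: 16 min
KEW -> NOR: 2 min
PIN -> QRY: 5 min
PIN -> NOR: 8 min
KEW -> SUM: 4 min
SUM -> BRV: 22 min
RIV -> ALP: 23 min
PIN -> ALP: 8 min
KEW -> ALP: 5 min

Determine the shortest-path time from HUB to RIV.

Compare a few routes:
HUB–KEW–QRY–RIV: 12+8+8 = 28
HUB–KEW–NOR–QRY–RIV: 12+2+9+8 = 31
HUB–KEW–ALP–PIN–QRY–RIV: 12+5+2+5+8 = 32
Cheapest is HUB–KEW–QRY–RIV at 28 min.

28 min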